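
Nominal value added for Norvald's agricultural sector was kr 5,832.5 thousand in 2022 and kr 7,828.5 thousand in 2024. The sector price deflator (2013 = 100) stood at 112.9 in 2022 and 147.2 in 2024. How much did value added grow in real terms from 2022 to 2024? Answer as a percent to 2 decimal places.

2.95%

Real value added 2022 = 5832.5 / 1.129 = 5166.08.
Real value added 2024 = 7828.5 / 1.472 = 5318.27.
Real growth = 5318.27 / 5166.08 − 1 = 0.0295.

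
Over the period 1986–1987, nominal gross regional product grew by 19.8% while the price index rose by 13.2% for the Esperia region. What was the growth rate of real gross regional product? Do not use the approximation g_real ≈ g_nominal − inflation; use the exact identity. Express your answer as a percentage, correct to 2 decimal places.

5.83%

(1 + g_nom) = (1 + g_real)(1 + π), so g_real = 1.1980 / 1.1320 − 1 = 0.05830.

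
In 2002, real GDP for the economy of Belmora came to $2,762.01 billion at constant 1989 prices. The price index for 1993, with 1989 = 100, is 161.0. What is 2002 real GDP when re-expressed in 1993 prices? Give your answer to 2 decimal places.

$4,446.84 billion

Real GDP in 1993 prices = Real GDP in 1989 prices × (P_1993/P_1989) = 2762.01 × 1.610 = 4446.84.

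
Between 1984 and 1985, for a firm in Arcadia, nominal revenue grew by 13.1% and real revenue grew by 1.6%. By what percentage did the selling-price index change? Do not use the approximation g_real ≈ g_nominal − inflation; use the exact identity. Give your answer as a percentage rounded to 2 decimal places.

11.32%

(1 + g_nom) = (1 + g_real)(1 + π), so π = 1.1310 / 1.0160 − 1 = 0.11319.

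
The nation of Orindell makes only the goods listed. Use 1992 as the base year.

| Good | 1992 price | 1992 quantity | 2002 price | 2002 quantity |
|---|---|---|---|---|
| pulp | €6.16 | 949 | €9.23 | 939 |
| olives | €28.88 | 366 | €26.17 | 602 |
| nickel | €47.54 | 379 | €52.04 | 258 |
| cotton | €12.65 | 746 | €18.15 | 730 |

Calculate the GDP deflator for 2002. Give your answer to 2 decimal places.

114.39

Nominal GDP 2002 = 9.23·939 + 26.17·602 + 52.04·258 + 18.15·730 = 51097.13.
Real GDP 2002 (at 1992 prices) = 6.16·939 + 28.88·602 + 47.54·258 + 12.65·730 = 44669.82.
Deflator = Nominal/Real × 100 = 51097.13/44669.82 × 100 = 114.388.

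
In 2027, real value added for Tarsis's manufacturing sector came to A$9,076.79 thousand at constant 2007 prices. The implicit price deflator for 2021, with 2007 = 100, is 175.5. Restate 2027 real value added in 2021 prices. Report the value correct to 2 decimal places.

A$15,929.77 thousand

Real value added in 2021 prices = Real value added in 2007 prices × (P_2021/P_2007) = 9076.79 × 1.755 = 15929.77.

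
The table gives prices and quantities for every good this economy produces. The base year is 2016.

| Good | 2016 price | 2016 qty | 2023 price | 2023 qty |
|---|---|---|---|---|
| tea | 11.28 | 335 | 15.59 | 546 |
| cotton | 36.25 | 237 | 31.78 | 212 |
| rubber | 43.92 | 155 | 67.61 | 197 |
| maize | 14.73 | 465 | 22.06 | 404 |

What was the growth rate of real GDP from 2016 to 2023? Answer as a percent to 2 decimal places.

9.30%

Real GDP 2016 = Nominal GDP 2016 = 11.28·335 + 36.25·237 + 43.92·155 + 14.73·465 = 26027.10.
Real GDP 2023 (at 2016 prices) = 11.28·546 + 36.25·212 + 43.92·197 + 14.73·404 = 28447.04.
Real growth = 28447.04/26027.10 − 1 = 0.0930.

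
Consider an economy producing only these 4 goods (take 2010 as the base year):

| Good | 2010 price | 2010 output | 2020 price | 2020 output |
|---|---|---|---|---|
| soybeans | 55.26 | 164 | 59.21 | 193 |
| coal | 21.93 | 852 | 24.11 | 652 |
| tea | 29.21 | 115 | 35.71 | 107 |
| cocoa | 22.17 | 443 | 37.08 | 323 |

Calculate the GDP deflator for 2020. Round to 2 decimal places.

121.83

Nominal GDP 2020 = 59.21·193 + 24.11·652 + 35.71·107 + 37.08·323 = 42945.06.
Real GDP 2020 (at 2010 prices) = 55.26·193 + 21.93·652 + 29.21·107 + 22.17·323 = 35249.92.
Deflator = Nominal/Real × 100 = 42945.06/35249.92 × 100 = 121.830.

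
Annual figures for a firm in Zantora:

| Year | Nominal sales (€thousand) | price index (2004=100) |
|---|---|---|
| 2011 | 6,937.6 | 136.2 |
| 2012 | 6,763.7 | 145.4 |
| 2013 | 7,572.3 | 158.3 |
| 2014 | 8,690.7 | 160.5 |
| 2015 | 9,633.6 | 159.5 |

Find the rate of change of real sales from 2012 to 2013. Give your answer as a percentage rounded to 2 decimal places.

Real sales 2012 = 6763.7/1.454 = 4651.79.
Real sales 2013 = 7572.3/1.583 = 4783.51.
Change = 4783.51/4651.79 − 1 = 0.0283.

2.83%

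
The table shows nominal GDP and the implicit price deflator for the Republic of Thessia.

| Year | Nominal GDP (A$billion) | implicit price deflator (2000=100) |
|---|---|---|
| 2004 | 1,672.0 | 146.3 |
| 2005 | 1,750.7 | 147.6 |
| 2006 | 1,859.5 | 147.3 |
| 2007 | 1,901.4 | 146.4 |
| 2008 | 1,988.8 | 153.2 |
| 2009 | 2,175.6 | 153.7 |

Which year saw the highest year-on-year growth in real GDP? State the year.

2009

2005: real = 1750.7/1.476 = 1186.11; growth vs 2004 (1142.86) = 3.78%.
2006: real = 1859.5/1.473 = 1262.39; growth vs 2005 (1186.11) = 6.43%.
2007: real = 1901.4/1.464 = 1298.77; growth vs 2006 (1262.39) = 2.88%.
2008: real = 1988.8/1.532 = 1298.17; growth vs 2007 (1298.77) = -0.05%.
2009: real = 2175.6/1.537 = 1415.48; growth vs 2008 (1298.17) = 9.04%.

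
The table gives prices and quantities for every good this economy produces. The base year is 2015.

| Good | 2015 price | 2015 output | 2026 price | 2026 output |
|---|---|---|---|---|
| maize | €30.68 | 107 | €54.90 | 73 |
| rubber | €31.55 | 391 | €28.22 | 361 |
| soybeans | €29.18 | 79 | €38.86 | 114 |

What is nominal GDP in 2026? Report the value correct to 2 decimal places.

Nominal GDP 2026 = Σ (p_2026 × q_2026) = 54.90·73 + 28.22·361 + 38.86·114 = 18625.16.

€18625.16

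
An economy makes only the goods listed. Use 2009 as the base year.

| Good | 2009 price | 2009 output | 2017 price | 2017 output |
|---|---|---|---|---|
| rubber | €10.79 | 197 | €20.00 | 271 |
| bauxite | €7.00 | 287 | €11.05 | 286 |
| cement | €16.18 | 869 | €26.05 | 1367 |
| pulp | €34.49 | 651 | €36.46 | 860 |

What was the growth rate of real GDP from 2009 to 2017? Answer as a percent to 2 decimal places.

Real GDP 2009 = Nominal GDP 2009 = 10.79·197 + 7.00·287 + 16.18·869 + 34.49·651 = 40648.04.
Real GDP 2017 (at 2009 prices) = 10.79·271 + 7.00·286 + 16.18·1367 + 34.49·860 = 56705.55.
Real growth = 56705.55/40648.04 − 1 = 0.3950.

39.50%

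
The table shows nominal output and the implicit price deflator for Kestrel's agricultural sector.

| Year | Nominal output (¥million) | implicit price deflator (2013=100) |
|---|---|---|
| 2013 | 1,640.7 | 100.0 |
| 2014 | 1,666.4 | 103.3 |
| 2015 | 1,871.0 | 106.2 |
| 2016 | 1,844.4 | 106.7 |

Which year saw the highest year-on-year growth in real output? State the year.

2015

2014: real = 1666.4/1.033 = 1613.17; growth vs 2013 (1640.70) = -1.68%.
2015: real = 1871.0/1.062 = 1761.77; growth vs 2014 (1613.17) = 9.21%.
2016: real = 1844.4/1.067 = 1728.58; growth vs 2015 (1761.77) = -1.88%.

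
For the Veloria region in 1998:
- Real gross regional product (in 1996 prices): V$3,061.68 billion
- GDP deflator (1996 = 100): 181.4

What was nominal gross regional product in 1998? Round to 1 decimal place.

Nominal gross regional product = Real × (GDP deflator/100) = 3061.68 × 1.814 = 5553.89.

V$5,553.9 billion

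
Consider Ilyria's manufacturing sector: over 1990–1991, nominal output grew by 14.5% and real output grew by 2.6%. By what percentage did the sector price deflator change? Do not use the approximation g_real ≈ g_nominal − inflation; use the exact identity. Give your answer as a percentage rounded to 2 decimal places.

11.60%

(1 + g_nom) = (1 + g_real)(1 + π), so π = 1.1450 / 1.0260 − 1 = 0.11598.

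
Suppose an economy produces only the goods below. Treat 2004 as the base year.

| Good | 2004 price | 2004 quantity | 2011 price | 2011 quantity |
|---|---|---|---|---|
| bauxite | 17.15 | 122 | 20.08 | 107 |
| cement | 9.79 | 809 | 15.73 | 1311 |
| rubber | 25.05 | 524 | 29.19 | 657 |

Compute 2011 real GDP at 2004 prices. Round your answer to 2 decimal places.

Real GDP 2011 = Σ (p_2004 × q_2011) = 17.15·107 + 9.79·1311 + 25.05·657 = 31127.59.

31127.59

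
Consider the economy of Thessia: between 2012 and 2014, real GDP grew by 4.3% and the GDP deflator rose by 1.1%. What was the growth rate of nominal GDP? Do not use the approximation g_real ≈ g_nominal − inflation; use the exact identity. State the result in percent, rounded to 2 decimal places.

5.45%

(1 + g_nom) = (1 + g_real)(1 + π) = 1.0430 × 1.0110 = 1.05447.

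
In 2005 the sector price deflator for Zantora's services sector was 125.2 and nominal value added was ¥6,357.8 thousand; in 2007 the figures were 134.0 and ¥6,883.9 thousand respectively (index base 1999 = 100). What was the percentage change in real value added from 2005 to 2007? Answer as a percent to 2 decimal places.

1.16%

Real value added 2005 = 6357.8 / 1.252 = 5078.12.
Real value added 2007 = 6883.9 / 1.340 = 5137.24.
Real growth = 5137.24 / 5078.12 − 1 = 0.0116.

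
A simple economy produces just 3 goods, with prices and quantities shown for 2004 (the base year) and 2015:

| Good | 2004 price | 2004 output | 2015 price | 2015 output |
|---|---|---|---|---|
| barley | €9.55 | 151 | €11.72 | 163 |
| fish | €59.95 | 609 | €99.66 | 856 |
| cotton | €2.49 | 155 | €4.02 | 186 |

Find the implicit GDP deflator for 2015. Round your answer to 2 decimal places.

164.93

Nominal GDP 2015 = 11.72·163 + 99.66·856 + 4.02·186 = 87967.04.
Real GDP 2015 (at 2004 prices) = 9.55·163 + 59.95·856 + 2.49·186 = 53336.99.
Deflator = Nominal/Real × 100 = 87967.04/53336.99 × 100 = 164.927.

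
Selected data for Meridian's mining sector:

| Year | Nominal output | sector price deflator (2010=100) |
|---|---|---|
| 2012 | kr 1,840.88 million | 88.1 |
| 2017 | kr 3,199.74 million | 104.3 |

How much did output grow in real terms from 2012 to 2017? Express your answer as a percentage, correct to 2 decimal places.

Deflate each year: 2012 → 1840.88/0.881 = 2089.53; 2017 → 3199.74/1.043 = 3067.82.
So real output changed by 3067.82/2089.53 − 1 = 0.4682, i.e. 46.82%.

46.82%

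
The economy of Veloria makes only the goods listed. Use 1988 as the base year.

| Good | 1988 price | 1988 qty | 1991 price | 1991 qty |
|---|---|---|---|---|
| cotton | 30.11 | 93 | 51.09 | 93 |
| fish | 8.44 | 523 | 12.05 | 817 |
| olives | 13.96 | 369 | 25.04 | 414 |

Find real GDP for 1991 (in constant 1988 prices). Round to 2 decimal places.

Real GDP 1991 = Σ (p_1988 × q_1991) = 30.11·93 + 8.44·817 + 13.96·414 = 15475.15.

15475.15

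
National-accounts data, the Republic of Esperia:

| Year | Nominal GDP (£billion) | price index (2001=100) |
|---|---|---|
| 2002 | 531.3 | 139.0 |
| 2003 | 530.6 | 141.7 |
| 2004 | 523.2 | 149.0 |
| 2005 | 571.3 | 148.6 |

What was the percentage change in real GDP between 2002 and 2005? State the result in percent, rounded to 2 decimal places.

Real GDP 2002 = 531.3/1.390 = 382.23.
Real GDP 2005 = 571.3/1.486 = 384.45.
Change = 384.45/382.23 − 1 = 0.0058.

0.58%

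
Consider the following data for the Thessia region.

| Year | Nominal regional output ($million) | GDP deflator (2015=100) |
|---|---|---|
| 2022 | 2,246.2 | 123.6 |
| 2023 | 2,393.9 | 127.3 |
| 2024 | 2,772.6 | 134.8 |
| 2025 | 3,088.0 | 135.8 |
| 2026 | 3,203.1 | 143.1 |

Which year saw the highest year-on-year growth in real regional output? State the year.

2025

2023: real = 2393.9/1.273 = 1880.52; growth vs 2022 (1817.31) = 3.48%.
2024: real = 2772.6/1.348 = 2056.82; growth vs 2023 (1880.52) = 9.38%.
2025: real = 3088.0/1.358 = 2273.93; growth vs 2024 (2056.82) = 10.56%.
2026: real = 3203.1/1.431 = 2238.36; growth vs 2025 (2273.93) = -1.56%.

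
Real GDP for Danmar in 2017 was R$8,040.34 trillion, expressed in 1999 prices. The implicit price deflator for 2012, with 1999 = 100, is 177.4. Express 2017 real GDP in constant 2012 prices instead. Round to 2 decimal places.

Real GDP in 2012 prices = Real GDP in 1999 prices × (P_2012/P_1999) = 8040.34 × 1.774 = 14263.56.

R$14,263.56 trillion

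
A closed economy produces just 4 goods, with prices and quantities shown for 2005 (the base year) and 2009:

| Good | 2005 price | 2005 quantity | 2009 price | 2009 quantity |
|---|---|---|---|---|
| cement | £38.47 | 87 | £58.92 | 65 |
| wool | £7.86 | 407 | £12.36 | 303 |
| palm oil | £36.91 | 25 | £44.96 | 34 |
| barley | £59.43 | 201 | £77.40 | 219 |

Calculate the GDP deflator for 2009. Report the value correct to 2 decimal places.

Nominal GDP 2009 = 58.92·65 + 12.36·303 + 44.96·34 + 77.40·219 = 26054.12.
Real GDP 2009 (at 2005 prices) = 38.47·65 + 7.86·303 + 36.91·34 + 59.43·219 = 19152.24.
Deflator = Nominal/Real × 100 = 26054.12/19152.24 × 100 = 136.037.

136.04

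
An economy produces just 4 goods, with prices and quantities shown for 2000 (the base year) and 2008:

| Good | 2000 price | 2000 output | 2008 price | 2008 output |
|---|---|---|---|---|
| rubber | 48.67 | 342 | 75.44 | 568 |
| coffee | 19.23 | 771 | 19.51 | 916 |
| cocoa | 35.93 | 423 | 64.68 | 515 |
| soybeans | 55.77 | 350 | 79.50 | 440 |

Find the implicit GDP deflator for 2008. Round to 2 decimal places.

Nominal GDP 2008 = 75.44·568 + 19.51·916 + 64.68·515 + 79.50·440 = 129011.28.
Real GDP 2008 (at 2000 prices) = 48.67·568 + 19.23·916 + 35.93·515 + 55.77·440 = 88301.99.
Deflator = Nominal/Real × 100 = 129011.28/88301.99 × 100 = 146.102.

146.10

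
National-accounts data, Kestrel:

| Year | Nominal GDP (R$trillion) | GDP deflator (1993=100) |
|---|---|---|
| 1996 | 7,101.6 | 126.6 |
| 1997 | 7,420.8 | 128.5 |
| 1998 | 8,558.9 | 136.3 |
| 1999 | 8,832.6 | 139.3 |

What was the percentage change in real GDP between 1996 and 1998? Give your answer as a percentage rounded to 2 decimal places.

Real GDP 1996 = 7101.6/1.266 = 5609.48.
Real GDP 1998 = 8558.9/1.363 = 6279.46.
Change = 6279.46/5609.48 − 1 = 0.1194.

11.94%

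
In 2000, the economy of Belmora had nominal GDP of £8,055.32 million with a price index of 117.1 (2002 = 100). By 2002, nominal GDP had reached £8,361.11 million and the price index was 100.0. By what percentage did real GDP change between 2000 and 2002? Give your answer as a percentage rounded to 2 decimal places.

21.55%

Deflate each year: 2000 → 8055.32/1.171 = 6879.01; 2002 → 8361.11/1.000 = 8361.11.
So real GDP changed by 8361.11/6879.01 − 1 = 0.2155, i.e. 21.55%.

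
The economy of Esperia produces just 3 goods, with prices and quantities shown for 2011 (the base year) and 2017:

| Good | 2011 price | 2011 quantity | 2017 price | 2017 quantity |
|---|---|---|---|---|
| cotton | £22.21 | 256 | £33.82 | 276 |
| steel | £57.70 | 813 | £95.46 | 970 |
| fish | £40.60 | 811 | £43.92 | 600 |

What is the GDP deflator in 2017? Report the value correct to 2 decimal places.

148.37

Nominal GDP 2017 = 33.82·276 + 95.46·970 + 43.92·600 = 128282.52.
Real GDP 2017 (at 2011 prices) = 22.21·276 + 57.70·970 + 40.60·600 = 86458.96.
Deflator = Nominal/Real × 100 = 128282.52/86458.96 × 100 = 148.374.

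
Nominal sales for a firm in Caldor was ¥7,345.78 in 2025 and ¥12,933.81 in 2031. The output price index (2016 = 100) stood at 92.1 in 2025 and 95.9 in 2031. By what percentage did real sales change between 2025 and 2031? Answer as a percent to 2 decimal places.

Deflate each year: 2025 → 7345.78/0.921 = 7975.87; 2031 → 12933.81/0.959 = 13486.77.
So real sales changed by 13486.77/7975.87 − 1 = 0.6909, i.e. 69.09%.

69.09%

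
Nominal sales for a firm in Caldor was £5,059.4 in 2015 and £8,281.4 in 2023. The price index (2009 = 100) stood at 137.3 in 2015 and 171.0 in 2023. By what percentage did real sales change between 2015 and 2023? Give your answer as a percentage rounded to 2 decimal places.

Deflate each year: 2015 → 5059.4/1.373 = 3684.92; 2023 → 8281.4/1.710 = 4842.92.
So real sales changed by 4842.92/3684.92 − 1 = 0.3143, i.e. 31.43%.

31.43%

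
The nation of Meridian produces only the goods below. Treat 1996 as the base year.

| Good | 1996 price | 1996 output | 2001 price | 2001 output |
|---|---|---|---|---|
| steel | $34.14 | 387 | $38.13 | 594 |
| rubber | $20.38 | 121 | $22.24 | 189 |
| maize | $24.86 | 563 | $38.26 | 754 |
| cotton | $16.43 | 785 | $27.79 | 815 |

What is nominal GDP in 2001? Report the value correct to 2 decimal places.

Nominal GDP 2001 = Σ (p_2001 × q_2001) = 38.13·594 + 22.24·189 + 38.26·754 + 27.79·815 = 78349.47.

$78349.47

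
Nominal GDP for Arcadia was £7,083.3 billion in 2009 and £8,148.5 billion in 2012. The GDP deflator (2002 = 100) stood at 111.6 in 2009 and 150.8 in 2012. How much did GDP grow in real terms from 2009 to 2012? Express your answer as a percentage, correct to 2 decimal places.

Real GDP 2009 = 7083.3 / 1.116 = 6347.04.
Real GDP 2012 = 8148.5 / 1.508 = 5403.51.
Real growth = 5403.51 / 6347.04 − 1 = -0.1487.

-14.87%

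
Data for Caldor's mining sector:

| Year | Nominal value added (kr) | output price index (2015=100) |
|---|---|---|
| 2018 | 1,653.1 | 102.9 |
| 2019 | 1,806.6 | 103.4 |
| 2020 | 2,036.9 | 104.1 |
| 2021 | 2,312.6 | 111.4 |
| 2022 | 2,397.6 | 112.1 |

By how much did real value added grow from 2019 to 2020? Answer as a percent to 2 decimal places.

Real value added 2019 = 1806.6/1.034 = 1747.20.
Real value added 2020 = 2036.9/1.041 = 1956.68.
Change = 1956.68/1747.20 − 1 = 0.1199.

11.99%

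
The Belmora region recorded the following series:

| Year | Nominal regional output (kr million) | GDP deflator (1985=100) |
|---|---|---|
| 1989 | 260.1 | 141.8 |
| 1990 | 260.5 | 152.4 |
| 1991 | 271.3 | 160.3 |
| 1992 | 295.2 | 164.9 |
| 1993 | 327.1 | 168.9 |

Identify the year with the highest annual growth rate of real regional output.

1993

1990: real = 260.5/1.524 = 170.93; growth vs 1989 (183.43) = -6.81%.
1991: real = 271.3/1.603 = 169.25; growth vs 1990 (170.93) = -0.98%.
1992: real = 295.2/1.649 = 179.02; growth vs 1991 (169.25) = 5.77%.
1993: real = 327.1/1.689 = 193.66; growth vs 1992 (179.02) = 8.18%.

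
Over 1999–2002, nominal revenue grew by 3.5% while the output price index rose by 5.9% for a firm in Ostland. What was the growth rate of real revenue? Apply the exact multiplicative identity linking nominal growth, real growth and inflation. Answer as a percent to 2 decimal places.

-2.27%

(1 + g_nom) = (1 + g_real)(1 + π), so g_real = 1.0350 / 1.0590 − 1 = -0.02266.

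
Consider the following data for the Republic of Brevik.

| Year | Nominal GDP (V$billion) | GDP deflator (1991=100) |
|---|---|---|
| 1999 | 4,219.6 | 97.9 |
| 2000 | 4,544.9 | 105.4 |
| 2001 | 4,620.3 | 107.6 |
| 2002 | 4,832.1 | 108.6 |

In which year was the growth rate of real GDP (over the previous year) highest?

2000: real = 4544.9/1.054 = 4312.05; growth vs 1999 (4310.11) = 0.05%.
2001: real = 4620.3/1.076 = 4293.96; growth vs 2000 (4312.05) = -0.42%.
2002: real = 4832.1/1.086 = 4449.45; growth vs 2001 (4293.96) = 3.62%.

2002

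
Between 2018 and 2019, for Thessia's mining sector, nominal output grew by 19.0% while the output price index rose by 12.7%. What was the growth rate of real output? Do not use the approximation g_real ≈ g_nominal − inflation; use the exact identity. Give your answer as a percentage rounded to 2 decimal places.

5.59%

(1 + g_nom) = (1 + g_real)(1 + π), so g_real = 1.1900 / 1.1270 − 1 = 0.05590.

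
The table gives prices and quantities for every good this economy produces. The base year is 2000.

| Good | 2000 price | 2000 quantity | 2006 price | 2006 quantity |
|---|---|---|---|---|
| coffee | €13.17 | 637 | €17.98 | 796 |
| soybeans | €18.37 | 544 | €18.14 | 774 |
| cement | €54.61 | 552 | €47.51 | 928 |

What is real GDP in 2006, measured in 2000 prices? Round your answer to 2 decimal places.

Real GDP 2006 = Σ (p_2000 × q_2006) = 13.17·796 + 18.37·774 + 54.61·928 = 75379.78.

€75379.78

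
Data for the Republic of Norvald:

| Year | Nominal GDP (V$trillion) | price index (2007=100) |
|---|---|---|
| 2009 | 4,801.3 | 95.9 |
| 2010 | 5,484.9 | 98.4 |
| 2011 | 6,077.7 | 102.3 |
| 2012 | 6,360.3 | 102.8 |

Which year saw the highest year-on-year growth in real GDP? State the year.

2010: real = 5484.9/0.984 = 5574.09; growth vs 2009 (5006.57) = 11.34%.
2011: real = 6077.7/1.023 = 5941.06; growth vs 2010 (5574.09) = 6.58%.
2012: real = 6360.3/1.028 = 6187.06; growth vs 2011 (5941.06) = 4.14%.

2010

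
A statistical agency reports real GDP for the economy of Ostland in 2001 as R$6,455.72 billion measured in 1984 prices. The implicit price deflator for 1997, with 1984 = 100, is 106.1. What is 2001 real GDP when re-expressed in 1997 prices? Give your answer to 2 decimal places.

Real GDP in 1997 prices = Real GDP in 1984 prices × (P_1997/P_1984) = 6455.72 × 1.061 = 6849.52.

R$6,849.52 billion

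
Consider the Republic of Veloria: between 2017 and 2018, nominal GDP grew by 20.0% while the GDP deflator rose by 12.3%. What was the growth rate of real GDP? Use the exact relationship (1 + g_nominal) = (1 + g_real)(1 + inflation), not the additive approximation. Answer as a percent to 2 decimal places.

(1 + g_nom) = (1 + g_real)(1 + π), so g_real = 1.2000 / 1.1230 − 1 = 0.06857.

6.86%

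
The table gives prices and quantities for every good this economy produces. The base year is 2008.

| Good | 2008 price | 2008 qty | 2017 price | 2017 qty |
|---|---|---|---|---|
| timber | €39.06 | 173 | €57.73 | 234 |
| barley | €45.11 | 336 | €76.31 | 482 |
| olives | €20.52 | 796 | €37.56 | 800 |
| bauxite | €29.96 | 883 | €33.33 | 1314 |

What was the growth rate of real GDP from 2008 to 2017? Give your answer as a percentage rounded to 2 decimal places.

33.95%

Real GDP 2008 = Nominal GDP 2008 = 39.06·173 + 45.11·336 + 20.52·796 + 29.96·883 = 64702.94.
Real GDP 2017 (at 2008 prices) = 39.06·234 + 45.11·482 + 20.52·800 + 29.96·1314 = 86666.50.
Real growth = 86666.50/64702.94 − 1 = 0.3395.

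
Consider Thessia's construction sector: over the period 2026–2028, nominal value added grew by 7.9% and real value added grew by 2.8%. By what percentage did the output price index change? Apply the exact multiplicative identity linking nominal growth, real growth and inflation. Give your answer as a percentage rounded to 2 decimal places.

4.96%

(1 + g_nom) = (1 + g_real)(1 + π), so π = 1.0790 / 1.0280 − 1 = 0.04961.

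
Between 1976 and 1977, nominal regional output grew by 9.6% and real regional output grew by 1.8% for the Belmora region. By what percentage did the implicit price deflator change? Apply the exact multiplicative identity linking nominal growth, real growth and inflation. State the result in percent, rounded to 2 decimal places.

(1 + g_nom) = (1 + g_real)(1 + π), so π = 1.0960 / 1.0180 − 1 = 0.07662.

7.66%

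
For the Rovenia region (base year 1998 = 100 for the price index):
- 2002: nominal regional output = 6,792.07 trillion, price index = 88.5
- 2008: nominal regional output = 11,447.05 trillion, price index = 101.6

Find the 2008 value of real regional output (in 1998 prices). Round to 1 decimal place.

Real regional output = Nominal / (price index/100) = 11447.05 / 1.016 = 11266.78.

11,266.8 trillion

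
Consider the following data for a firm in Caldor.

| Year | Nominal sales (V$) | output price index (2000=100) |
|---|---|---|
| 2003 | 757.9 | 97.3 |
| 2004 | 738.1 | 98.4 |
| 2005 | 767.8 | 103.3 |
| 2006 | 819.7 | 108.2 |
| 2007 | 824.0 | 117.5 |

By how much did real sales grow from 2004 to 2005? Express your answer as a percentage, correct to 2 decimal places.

-0.91%

Real sales 2004 = 738.1/0.984 = 750.10.
Real sales 2005 = 767.8/1.033 = 743.27.
Change = 743.27/750.10 − 1 = -0.0091.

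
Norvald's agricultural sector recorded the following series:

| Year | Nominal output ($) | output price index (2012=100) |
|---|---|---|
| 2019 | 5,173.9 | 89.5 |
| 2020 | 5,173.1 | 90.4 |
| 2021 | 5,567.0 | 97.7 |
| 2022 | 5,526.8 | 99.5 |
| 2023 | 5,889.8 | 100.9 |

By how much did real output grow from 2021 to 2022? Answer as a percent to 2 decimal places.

-2.52%

Real output 2021 = 5567.0/0.977 = 5698.06.
Real output 2022 = 5526.8/0.995 = 5554.57.
Change = 5554.57/5698.06 − 1 = -0.0252.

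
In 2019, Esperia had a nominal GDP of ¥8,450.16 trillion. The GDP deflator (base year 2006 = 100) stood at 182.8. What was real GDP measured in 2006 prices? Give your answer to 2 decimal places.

¥4,622.63 trillion

Real GDP = Nominal / (GDP deflator/100) = 8450.16 / 1.828 = 4622.63.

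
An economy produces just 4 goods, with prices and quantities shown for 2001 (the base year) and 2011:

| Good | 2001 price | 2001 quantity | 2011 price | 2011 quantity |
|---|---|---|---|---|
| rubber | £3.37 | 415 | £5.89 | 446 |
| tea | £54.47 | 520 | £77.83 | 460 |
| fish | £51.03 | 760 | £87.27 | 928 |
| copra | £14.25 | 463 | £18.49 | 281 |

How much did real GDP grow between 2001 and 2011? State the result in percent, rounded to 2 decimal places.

3.75%

Real GDP 2001 = Nominal GDP 2001 = 3.37·415 + 54.47·520 + 51.03·760 + 14.25·463 = 75103.50.
Real GDP 2011 (at 2001 prices) = 3.37·446 + 54.47·460 + 51.03·928 + 14.25·281 = 77919.31.
Real growth = 77919.31/75103.50 − 1 = 0.0375.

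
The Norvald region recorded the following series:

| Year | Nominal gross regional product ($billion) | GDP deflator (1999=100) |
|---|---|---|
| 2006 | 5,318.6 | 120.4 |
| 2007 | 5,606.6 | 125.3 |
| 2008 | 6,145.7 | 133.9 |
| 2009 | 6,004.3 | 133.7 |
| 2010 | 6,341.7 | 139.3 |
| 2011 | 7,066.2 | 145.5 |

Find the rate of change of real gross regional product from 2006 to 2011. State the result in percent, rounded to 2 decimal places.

Real gross regional product 2006 = 5318.6/1.204 = 4417.44.
Real gross regional product 2011 = 7066.2/1.455 = 4856.49.
Change = 4856.49/4417.44 − 1 = 0.0994.

9.94%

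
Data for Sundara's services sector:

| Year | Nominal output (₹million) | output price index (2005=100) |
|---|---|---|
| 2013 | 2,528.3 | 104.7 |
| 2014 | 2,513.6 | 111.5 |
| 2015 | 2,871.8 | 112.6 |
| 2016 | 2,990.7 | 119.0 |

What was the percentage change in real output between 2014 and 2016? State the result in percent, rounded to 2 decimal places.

Real output 2014 = 2513.6/1.115 = 2254.35.
Real output 2016 = 2990.7/1.190 = 2513.19.
Change = 2513.19/2254.35 − 1 = 0.1148.

11.48%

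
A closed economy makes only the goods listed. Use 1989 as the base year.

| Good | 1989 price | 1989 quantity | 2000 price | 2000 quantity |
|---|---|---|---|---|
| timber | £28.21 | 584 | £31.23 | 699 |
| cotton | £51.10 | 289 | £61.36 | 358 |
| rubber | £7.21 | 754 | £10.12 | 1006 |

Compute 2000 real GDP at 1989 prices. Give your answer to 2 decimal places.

Real GDP 2000 = Σ (p_1989 × q_2000) = 28.21·699 + 51.10·358 + 7.21·1006 = 45265.85.

£45265.85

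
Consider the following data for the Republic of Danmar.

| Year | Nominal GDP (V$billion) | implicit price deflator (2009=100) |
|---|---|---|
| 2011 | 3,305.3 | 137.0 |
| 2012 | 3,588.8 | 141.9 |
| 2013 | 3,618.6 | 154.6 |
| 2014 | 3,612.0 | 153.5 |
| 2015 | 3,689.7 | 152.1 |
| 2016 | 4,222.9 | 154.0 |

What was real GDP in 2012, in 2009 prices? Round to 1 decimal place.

V$2,529.1 billion

Real GDP 2012 = 3588.8 / 1.419 = 2529.11.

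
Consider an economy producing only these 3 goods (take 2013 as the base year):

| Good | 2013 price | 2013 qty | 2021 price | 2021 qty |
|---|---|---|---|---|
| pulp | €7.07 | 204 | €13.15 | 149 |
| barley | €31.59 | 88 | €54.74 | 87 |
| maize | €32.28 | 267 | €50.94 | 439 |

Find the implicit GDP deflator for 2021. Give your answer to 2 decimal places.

161.83

Nominal GDP 2021 = 13.15·149 + 54.74·87 + 50.94·439 = 29084.39.
Real GDP 2021 (at 2013 prices) = 7.07·149 + 31.59·87 + 32.28·439 = 17972.68.
Deflator = Nominal/Real × 100 = 29084.39/17972.68 × 100 = 161.826.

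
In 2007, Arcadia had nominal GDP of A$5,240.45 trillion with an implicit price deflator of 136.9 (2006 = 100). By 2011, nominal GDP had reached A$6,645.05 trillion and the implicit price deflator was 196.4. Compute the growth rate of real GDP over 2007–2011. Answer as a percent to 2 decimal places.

Deflate each year: 2007 → 5240.45/1.369 = 3827.94; 2011 → 6645.05/1.964 = 3383.43.
So real GDP changed by 3383.43/3827.94 − 1 = -0.1161, i.e. -11.61%.

-11.61%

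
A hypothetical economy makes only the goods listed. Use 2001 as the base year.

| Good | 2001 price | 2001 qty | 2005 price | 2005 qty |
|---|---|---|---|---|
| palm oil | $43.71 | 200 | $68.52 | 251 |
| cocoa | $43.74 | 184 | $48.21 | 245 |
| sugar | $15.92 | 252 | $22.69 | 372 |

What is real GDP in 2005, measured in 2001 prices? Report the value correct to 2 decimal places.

$27609.75

Real GDP 2005 = Σ (p_2001 × q_2005) = 43.71·251 + 43.74·245 + 15.92·372 = 27609.75.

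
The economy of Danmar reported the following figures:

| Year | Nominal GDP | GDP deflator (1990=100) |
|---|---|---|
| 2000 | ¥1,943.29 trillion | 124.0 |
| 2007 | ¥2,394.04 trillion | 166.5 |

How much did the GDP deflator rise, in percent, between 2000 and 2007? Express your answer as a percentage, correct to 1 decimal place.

Price-level change = 166.5 / 124.0 − 1 = 0.3427.

34.3%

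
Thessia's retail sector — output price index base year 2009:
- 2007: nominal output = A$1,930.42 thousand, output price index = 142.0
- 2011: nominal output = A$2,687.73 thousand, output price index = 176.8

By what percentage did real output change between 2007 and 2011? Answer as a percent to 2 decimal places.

11.83%

Deflate each year: 2007 → 1930.42/1.420 = 1359.45; 2011 → 2687.73/1.768 = 1520.21.
So real output changed by 1520.21/1359.45 − 1 = 0.1183, i.e. 11.83%.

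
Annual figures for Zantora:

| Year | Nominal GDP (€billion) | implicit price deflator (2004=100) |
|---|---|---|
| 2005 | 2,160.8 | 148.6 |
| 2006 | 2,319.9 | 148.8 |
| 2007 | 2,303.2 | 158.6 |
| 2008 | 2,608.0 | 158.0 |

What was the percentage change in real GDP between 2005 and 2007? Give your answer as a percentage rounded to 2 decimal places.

-0.13%

Real GDP 2005 = 2160.8/1.486 = 1454.10.
Real GDP 2007 = 2303.2/1.586 = 1452.21.
Change = 1452.21/1454.10 − 1 = -0.0013.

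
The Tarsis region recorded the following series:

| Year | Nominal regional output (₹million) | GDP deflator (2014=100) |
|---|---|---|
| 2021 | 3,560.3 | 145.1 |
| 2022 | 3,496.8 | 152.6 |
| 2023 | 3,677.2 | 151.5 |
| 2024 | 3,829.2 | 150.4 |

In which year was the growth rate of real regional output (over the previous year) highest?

2023

2022: real = 3496.8/1.526 = 2291.48; growth vs 2021 (2453.69) = -6.61%.
2023: real = 3677.2/1.515 = 2427.19; growth vs 2022 (2291.48) = 5.92%.
2024: real = 3829.2/1.504 = 2546.01; growth vs 2023 (2427.19) = 4.90%.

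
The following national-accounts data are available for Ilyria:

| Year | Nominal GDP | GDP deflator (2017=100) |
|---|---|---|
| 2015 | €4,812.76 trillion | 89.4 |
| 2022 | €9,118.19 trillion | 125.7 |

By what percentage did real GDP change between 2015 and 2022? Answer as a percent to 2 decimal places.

34.75%

Real GDP 2015 = 4812.76 / 0.894 = 5383.40.
Real GDP 2022 = 9118.19 / 1.257 = 7253.93.
Real growth = 7253.93 / 5383.40 − 1 = 0.3475.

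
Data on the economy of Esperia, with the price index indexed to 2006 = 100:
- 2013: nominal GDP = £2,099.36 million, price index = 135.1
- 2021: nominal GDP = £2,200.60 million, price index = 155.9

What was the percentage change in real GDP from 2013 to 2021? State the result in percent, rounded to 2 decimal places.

Deflate each year: 2013 → 2099.36/1.351 = 1553.93; 2021 → 2200.60/1.559 = 1411.55.
So real GDP changed by 1411.55/1553.93 − 1 = -0.0916, i.e. -9.16%.

-9.16%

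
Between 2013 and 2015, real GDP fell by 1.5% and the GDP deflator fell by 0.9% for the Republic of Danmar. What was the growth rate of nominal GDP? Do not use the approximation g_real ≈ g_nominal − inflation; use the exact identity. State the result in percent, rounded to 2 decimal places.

-2.39%

(1 + g_nom) = (1 + g_real)(1 + π) = 0.9850 × 0.9910 = 0.97614.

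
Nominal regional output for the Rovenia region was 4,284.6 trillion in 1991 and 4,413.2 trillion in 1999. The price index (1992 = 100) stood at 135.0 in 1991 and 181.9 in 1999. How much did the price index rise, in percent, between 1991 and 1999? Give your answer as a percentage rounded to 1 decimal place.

Price-level change = 181.9 / 135.0 − 1 = 0.3474.

34.7%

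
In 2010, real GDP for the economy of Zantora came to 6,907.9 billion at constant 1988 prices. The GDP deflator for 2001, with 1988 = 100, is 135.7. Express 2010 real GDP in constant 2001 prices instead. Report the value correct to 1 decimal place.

Real GDP in 2001 prices = Real GDP in 1988 prices × (P_2001/P_1988) = 6907.9 × 1.357 = 9374.02.

9,374.0 billion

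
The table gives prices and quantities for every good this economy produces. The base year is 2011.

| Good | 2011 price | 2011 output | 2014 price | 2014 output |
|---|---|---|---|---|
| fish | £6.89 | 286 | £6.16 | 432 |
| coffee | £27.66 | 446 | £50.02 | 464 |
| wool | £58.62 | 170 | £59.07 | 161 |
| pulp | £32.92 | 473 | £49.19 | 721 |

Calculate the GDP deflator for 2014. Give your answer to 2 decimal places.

144.63

Nominal GDP 2014 = 6.16·432 + 50.02·464 + 59.07·161 + 49.19·721 = 70846.66.
Real GDP 2014 (at 2011 prices) = 6.89·432 + 27.66·464 + 58.62·161 + 32.92·721 = 48983.86.
Deflator = Nominal/Real × 100 = 70846.66/48983.86 × 100 = 144.633.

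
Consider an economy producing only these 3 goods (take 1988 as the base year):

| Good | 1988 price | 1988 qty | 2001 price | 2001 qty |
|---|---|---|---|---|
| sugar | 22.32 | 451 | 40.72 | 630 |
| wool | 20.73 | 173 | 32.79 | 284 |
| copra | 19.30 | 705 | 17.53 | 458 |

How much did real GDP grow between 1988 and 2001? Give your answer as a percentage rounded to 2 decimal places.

Real GDP 1988 = Nominal GDP 1988 = 22.32·451 + 20.73·173 + 19.30·705 = 27259.11.
Real GDP 2001 (at 1988 prices) = 22.32·630 + 20.73·284 + 19.30·458 = 28788.32.
Real growth = 28788.32/27259.11 − 1 = 0.0561.

5.61%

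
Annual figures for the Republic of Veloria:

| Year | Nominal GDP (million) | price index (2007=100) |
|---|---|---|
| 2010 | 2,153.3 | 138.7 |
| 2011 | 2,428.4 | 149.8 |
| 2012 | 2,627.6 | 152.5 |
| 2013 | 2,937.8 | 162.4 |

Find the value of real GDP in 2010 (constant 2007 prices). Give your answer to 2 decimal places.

1,552.49 million

Real GDP 2010 = 2153.3 / 1.387 = 1552.49.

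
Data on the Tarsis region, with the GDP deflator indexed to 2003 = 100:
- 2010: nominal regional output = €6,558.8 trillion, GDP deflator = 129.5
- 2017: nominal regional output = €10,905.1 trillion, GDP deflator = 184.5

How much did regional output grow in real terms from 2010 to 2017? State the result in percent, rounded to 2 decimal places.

16.70%

Real regional output 2010 = 6558.8 / 1.295 = 5064.71.
Real regional output 2017 = 10905.1 / 1.845 = 5910.62.
Real growth = 5910.62 / 5064.71 − 1 = 0.1670.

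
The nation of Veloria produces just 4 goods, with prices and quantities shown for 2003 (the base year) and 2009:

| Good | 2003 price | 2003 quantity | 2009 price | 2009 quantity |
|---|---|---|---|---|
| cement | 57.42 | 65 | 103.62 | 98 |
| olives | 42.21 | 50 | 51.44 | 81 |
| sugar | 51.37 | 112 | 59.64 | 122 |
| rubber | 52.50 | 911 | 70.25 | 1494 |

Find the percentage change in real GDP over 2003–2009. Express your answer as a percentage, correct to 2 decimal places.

Real GDP 2003 = Nominal GDP 2003 = 57.42·65 + 42.21·50 + 51.37·112 + 52.50·911 = 59423.74.
Real GDP 2009 (at 2003 prices) = 57.42·98 + 42.21·81 + 51.37·122 + 52.50·1494 = 93748.31.
Real growth = 93748.31/59423.74 − 1 = 0.5776.

57.76%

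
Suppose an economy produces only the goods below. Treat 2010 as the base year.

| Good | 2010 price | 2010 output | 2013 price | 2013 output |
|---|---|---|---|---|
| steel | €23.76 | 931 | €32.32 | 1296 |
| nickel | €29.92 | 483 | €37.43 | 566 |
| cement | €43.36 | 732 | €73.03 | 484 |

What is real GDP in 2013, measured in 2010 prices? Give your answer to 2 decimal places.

Real GDP 2013 = Σ (p_2010 × q_2013) = 23.76·1296 + 29.92·566 + 43.36·484 = 68713.92.

€68713.92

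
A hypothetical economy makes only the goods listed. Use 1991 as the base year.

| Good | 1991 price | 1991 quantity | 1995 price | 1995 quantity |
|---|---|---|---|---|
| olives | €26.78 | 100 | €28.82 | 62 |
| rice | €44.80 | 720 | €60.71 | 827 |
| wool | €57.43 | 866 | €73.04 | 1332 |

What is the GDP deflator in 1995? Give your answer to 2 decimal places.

Nominal GDP 1995 = 28.82·62 + 60.71·827 + 73.04·1332 = 149283.29.
Real GDP 1995 (at 1991 prices) = 26.78·62 + 44.80·827 + 57.43·1332 = 115206.72.
Deflator = Nominal/Real × 100 = 149283.29/115206.72 × 100 = 129.579.

129.58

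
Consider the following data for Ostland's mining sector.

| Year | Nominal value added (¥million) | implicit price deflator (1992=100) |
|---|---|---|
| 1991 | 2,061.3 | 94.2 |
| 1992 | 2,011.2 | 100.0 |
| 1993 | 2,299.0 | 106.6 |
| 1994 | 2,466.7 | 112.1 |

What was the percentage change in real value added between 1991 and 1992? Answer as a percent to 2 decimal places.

-8.09%

Real value added 1991 = 2061.3/0.942 = 2188.22.
Real value added 1992 = 2011.2/1.000 = 2011.20.
Change = 2011.20/2188.22 − 1 = -0.0809.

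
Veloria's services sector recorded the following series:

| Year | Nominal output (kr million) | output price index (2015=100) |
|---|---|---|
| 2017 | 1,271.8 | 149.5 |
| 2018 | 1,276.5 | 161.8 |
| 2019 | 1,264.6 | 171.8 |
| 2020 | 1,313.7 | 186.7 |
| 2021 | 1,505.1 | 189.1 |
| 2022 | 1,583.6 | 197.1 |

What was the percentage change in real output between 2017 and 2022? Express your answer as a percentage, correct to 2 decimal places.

-5.55%

Real output 2017 = 1271.8/1.495 = 850.70.
Real output 2022 = 1583.6/1.971 = 803.45.
Change = 803.45/850.70 − 1 = -0.0555.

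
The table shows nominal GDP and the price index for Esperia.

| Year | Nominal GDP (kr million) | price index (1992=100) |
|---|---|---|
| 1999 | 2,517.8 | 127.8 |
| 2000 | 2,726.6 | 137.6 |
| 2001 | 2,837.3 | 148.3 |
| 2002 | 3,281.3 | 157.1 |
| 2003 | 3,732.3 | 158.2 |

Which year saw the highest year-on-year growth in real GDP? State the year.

2003

2000: real = 2726.6/1.376 = 1981.54; growth vs 1999 (1970.11) = 0.58%.
2001: real = 2837.3/1.483 = 1913.22; growth vs 2000 (1981.54) = -3.45%.
2002: real = 3281.3/1.571 = 2088.67; growth vs 2001 (1913.22) = 9.17%.
2003: real = 3732.3/1.582 = 2359.23; growth vs 2002 (2088.67) = 12.95%.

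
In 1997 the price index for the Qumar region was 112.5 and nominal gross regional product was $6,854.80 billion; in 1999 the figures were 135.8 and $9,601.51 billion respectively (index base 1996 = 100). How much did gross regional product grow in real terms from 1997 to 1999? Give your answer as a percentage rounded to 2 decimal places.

Deflate each year: 1997 → 6854.80/1.125 = 6093.16; 1999 → 9601.51/1.358 = 7070.33.
So real gross regional product changed by 7070.33/6093.16 − 1 = 0.1604, i.e. 16.04%.

16.04%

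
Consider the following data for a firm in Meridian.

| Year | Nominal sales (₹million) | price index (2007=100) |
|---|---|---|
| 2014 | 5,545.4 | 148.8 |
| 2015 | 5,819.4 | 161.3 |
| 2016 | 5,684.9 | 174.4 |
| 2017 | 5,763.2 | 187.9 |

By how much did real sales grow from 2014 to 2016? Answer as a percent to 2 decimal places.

Real sales 2014 = 5545.4/1.488 = 3726.75.
Real sales 2016 = 5684.9/1.744 = 3259.69.
Change = 3259.69/3726.75 − 1 = -0.1253.

-12.53%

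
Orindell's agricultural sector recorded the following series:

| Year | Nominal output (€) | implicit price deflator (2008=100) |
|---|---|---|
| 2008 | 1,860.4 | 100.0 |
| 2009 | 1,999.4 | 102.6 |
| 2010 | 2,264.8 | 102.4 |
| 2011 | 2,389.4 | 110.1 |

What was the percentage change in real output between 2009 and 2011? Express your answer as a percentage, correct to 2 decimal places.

Real output 2009 = 1999.4/1.026 = 1948.73.
Real output 2011 = 2389.4/1.101 = 2170.21.
Change = 2170.21/1948.73 − 1 = 0.1137.

11.37%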